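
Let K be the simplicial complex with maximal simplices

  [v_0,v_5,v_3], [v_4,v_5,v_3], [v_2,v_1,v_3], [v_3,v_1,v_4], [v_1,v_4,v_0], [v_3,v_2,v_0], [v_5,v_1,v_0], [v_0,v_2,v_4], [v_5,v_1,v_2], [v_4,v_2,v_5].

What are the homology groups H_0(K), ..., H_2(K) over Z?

K has 6 vertices, 15 edges, 10 triangles.
rank ∂_0 = 0, rank ∂_1 = 5 ⇒ b_0 = 6 − 0 − 5 = 1; all invariant factors of ∂_1 are 1 so no torsion. So H_0 = Z.
rank ∂_1 = 5, rank ∂_2 = 10 ⇒ b_1 = 15 − 5 − 10 = 0; ∂_2 has invariant factor(s) [2] giving torsion. So H_1 = Z/2.
rank ∂_2 = 10, rank ∂_3 = 0 ⇒ b_2 = 10 − 10 − 0 = 0. So H_2 = 0.

H_0 = Z,  H_1 = Z/2,  H_2 = 0.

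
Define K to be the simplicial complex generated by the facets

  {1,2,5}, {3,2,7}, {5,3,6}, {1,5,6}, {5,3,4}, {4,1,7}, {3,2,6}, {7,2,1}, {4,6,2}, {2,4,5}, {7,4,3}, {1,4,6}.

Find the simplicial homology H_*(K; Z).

H_0 ≅ Z,  H_1 ≅ Z_2,  H_2 = 0.

Order the vertices as 1 < 2 < 3 < 4 < 5 < 6 < 7. Listing each simplex with vertices in this order, K has dimension 2 with simplices:

  0-simplices (7): [1], [2], [3], [4], [5], [6], [7]
  1-simplices (18): [1,2], [1,4], [1,5], [1,6], [1,7], [2,3], [2,4], [2,5], [2,6], [2,7], [3,4], [3,5], [3,6], [3,7], [4,5], [4,6], [4,7], [5,6]
  2-simplices (12): [1,2,5], [1,2,7], [1,4,6], [1,4,7], [1,5,6], [2,3,6], [2,3,7], [2,4,5], [2,4,6], [3,4,5], [3,4,7], [3,5,6]

Hence C_0 ≅ Z^7, C_1 ≅ Z^18, C_2 ≅ Z^12.

The boundary map ∂_1: C_1 → C_0 is given by ∂[p,q] = [q] − [p]. For instance
  ∂[3,6] = [6] − [3].
As a 7×18 matrix over Z this has rank 6, with invariant factors (1,1,1,1,1,1).

∂_2: C_2 → C_1 maps a triangle to the signed sum of its edges. For instance
  ∂[3,4,7] = [4,7] − [3,7] + [3,4],
  ∂[3,5,6] = [5,6] − [3,6] + [3,5].
This gives a 18×12 integer matrix of rank 12; reducing to Smith normal form yields diagonal entries (1,1,1,1,1,1,1,1,1,1,1,2).

Now H_k = ker ∂_k / im ∂_{k+1}, so:

  H_0: rank C_0 − rank ∂_1 = 7 − 6 = 1, and the invariant factors of ∂_1 are all 1, so H_0 ≅ Z.
  H_1: rank ker ∂_1 − rank ∂_2 = (18 − 6) − 12 = 0, and ∂_2 has invariant factor 2 > 1, so H_1 ≅ Z_2.
  H_2: rank ker ∂_2 − rank ∂_3 = (12 − 12) − 0 = 0, and there is no ∂_3, so H_2 ≅ 0.

As a check, the Euler characteristic is 7 − 18 + 12 = 1, which agrees with 1 − 0 + 0 = 1.
(K is a triangulation of the real projective plane RP^2.)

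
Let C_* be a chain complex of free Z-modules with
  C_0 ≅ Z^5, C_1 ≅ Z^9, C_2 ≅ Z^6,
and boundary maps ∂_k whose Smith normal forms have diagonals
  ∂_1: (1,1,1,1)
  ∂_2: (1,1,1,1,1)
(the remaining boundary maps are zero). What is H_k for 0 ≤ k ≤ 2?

H_0: b_0 = 5 − 0 − 4 = 1; torsion from ∂_1 factors > 1: none. So H_0 ≅ Z.
H_1: b_1 = 9 − 4 − 5 = 0; torsion from ∂_2 factors > 1: none. So H_1 ≅ 0.
H_2: b_2 = 6 − 5 − 0 = 1; torsion from ∂_3 factors > 1: none. So H_2 ≅ Z.

H_0 ≅ Z,  H_1 = 0,  H_2 ≅ Z.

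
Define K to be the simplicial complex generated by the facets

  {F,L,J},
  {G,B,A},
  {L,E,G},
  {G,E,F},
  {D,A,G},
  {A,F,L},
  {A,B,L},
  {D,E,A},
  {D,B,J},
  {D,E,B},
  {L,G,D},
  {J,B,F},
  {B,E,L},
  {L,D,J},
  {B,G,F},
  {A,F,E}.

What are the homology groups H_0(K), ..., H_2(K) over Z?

Order the vertices as A < B < D < E < F < G < J < L. Listing each simplex with vertices in this order, K has dimension 2 with simplices:

  0-simplices (8): A, B, D, E, F, G, J, L
  1-simplices (24): AB, AD, AE, AF, AG, AL, BD, BE, BF, BG, BJ, BL, DE, DG, DJ, DL, EF, EG, EL, FG, FJ, FL, GL, JL
  2-simplices (16): ABG, ABL, ADE, ADG, AEF, AFL, BDE, BDJ, BEL, BFG, BFJ, DGL, DJL, EFG, EGL, FJL

giving chain groups C_0 ≅ Z^8, C_1 ≅ Z^24, C_2 ≅ Z^16.

The boundary map ∂_1: C_1 → C_0 is given by ∂[p,q] = [q] − [p].
As a 8×24 matrix over Z this has rank 7, with invariant factors (1,1,1,1,1,1,1).

∂_2: C_2 → C_1 maps a triangle to the signed sum of its edges. For instance
  ∂EFG = FG − EG + EF,
  ∂BFG = FG − BG + BF.
The resulting 24×16 matrix has rank 15, and its Smith normal form has invariant factors (1,1,1,1,1,1,1,1,1,1,1,1,1,1,1).

From H_k ≅ ker(∂_k) / im(∂_{k+1}) we obtain:

  H_0: rank C_0 − rank ∂_1 = 8 − 7 = 1, and the invariant factors of ∂_1 are all 1, so H_0 = Z.
  H_1: rank ker ∂_1 − rank ∂_2 = (24 − 7) − 15 = 2, and the invariant factors of ∂_2 are all 1, so H_1 = Z^2.
  H_2: rank ker ∂_2 − rank ∂_3 = (16 − 15) − 0 = 1, and there is no ∂_3, so H_2 = Z.

H_0 ≅ Z,  H_1 ≅ Z^2,  H_2 ≅ Z.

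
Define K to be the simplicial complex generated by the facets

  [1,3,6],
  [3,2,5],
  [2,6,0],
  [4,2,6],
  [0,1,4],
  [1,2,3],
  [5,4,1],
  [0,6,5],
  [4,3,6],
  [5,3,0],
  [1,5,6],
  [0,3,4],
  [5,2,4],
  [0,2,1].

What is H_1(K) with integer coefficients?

We work with the vertex ordering 0 < 1 < 2 < 3 < 4 < 5 < 6. The simplices of K, each written with vertices in increasing order, are:

  0-simplices (7): [0], [1], [2], [3], [4], [5], [6]
  1-simplices (21): [0,1], [0,2], [0,3], [0,4], [0,5], [0,6], [1,2], [1,3], [1,4], [1,5], [1,6], [2,3], [2,4], [2,5], [2,6], [3,4], [3,5], [3,6], [4,5], [4,6], [5,6]
  2-simplices (14): [0,1,2], [0,1,4], [0,2,6], [0,3,4], [0,3,5], [0,5,6], [1,2,3], [1,3,6], [1,4,5], [1,5,6], [2,3,5], [2,4,5], [2,4,6], [3,4,6]

so the chain groups are C_0 ≅ Z^7, C_1 ≅ Z^21, C_2 ≅ Z^14.

∂_1: C_1 → C_0 is given by ∂[p,q] = [q] − [p]. For instance
  ∂[3,4] = [4] − [3].
The 7×21 boundary matrix has rank 6 and Smith normal form diag(1,1,1,1,1,1).

Boundary ∂_2: C_2 → C_1 maps a triangle to the signed sum of its edges. For instance
  ∂[0,5,6] = [5,6] − [0,6] + [0,5],
  ∂[1,2,3] = [2,3] − [1,3] + [1,2].
The resulting 21×14 matrix has rank 13, and its Smith normal form has invariant factors (1,1,1,1,1,1,1,1,1,1,1,1,1).

Computing H_k = (kernel of ∂_k) / (image of ∂_{k+1}):

  H_1: rank ker ∂_1 − rank ∂_2 = (21 − 6) − 13 = 2, and the invariant factors of ∂_2 are all 1, so H_1 = Z^2.

H_1 = Z^2.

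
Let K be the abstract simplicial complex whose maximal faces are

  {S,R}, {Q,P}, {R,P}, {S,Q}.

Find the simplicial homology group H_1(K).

Order the vertices as P < Q < R < S. Listing each simplex with vertices in this order, K has dimension 1 with simplices:

  0-simplices (4): P, Q, R, S
  1-simplices (4): PQ, PR, QS, RS

Hence C_0 ≅ Z^4, C_1 ≅ Z^4.

The boundary map ∂_1: C_1 → C_0 is given by ∂[p,q] = [q] − [p]. For instance
  ∂PQ = Q − P.
This gives a 4×4 integer matrix of rank 3; reducing to Smith normal form yields diagonal entries (1,1,1).

Now H_k = ker ∂_k / im ∂_{k+1}, so:

  H_1: rank ker ∂_1 − rank ∂_2 = (4 − 3) − 0 = 1, and there is no ∂_2, so H_1 ≅ Z.

H_1 ≅ Z.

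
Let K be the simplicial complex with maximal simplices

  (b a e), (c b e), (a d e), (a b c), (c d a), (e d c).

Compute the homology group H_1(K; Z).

K has 5 vertices, 9 edges, 6 triangles.
rank ∂_1 = 4, rank ∂_2 = 5 ⇒ b_1 = 9 − 4 − 5 = 0; all invariant factors of ∂_2 are 1 so no torsion. So H_1 ≅ 0.

H_1 ≅ 0.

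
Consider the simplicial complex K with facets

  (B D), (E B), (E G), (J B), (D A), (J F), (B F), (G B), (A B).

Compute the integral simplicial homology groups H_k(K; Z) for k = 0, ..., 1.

We work with the vertex ordering A < B < D < E < F < G < J. The simplices of K, each written with vertices in increasing order, are:

  0-simplices (7): A, B, D, E, F, G, J
  1-simplices (9): AB, AD, BD, BE, BF, BG, BJ, EG, FJ

giving chain groups C_0 ≅ Z^7, C_1 ≅ Z^9.

The boundary map ∂_1: C_1 → C_0 is given by ∂[p,q] = [q] − [p]. For instance
  ∂BJ = J − B.
The resulting 7×9 matrix has rank 6, and its Smith normal form has invariant factors (1,1,1,1,1,1).

Computing H_k = (kernel of ∂_k) / (image of ∂_{k+1}):

  H_0: rank C_0 − rank ∂_1 = 7 − 6 = 1, and the invariant factors of ∂_1 are all 1, so H_0 ≅ Z.
  H_1: rank ker ∂_1 − rank ∂_2 = (9 − 6) − 0 = 3, and there is no ∂_2, so H_1 ≅ Z^3.

As a check, the Euler characteristic is 7 − 9 = -2, which agrees with 1 − 3 = -2.
(K is a triangulation of a wedge of 3 circles.)

H_0 = Z,  H_1 = Z^3.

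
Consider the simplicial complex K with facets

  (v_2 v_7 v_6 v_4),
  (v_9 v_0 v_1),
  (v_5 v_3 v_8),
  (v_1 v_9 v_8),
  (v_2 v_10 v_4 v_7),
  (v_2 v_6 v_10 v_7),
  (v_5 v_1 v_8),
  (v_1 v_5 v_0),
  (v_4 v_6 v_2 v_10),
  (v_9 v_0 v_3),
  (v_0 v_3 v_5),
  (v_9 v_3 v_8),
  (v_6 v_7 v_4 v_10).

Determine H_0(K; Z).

H_0 ≅ Z^2.

Order the vertices as v_0 < v_1 < v_2 < v_3 < v_4 < v_5 < v_6 < v_7 < v_8 < v_9 < v_10. Listing each simplex with vertices in this order, K has dimension 3 with simplices:

  0-simplices (11): [v_0], [v_1], [v_2], [v_3], [v_4], [v_5], [v_6], [v_7], [v_8], [v_9], [v_10]
  1-simplices (22): (22 of them)
  2-simplices (18): (18 of them)
  3-simplices (5): [v_2,v_4,v_6,v_7], [v_2,v_4,v_6,v_10], [v_2,v_4,v_7,v_10], [v_2,v_6,v_7,v_10], [v_4,v_6,v_7,v_10]

giving chain groups C_0 ≅ Z^11, C_1 ≅ Z^22, C_2 ≅ Z^18, C_3 ≅ Z^5.

Boundary ∂_1: C_1 → C_0 is given by ∂[p,q] = [q] − [p]. For instance
  ∂[v_4,v_6] = [v_6] − [v_4].
This gives a 11×22 integer matrix of rank 9; reducing to Smith normal form yields diagonal entries (1,1,1,1,1,1,1,1,1).

The boundary map ∂_2: C_2 → C_1 sends each 2-simplex [p,q,r] to [q,r] − [p,r] + [p,q]. For instance
  ∂[v_4,v_6,v_7] = [v_6,v_7] − [v_4,v_7] + [v_4,v_6],
  ∂[v_6,v_7,v_10] = [v_7,v_10] − [v_6,v_10] + [v_6,v_7].
As a 22×18 matrix over Z this has rank 13, with invariant factors (1,1,1,1,1,1,1,1,1,1,1,1,1).

∂_3: C_3 → C_2 sends each 3-simplex σ to the alternating sum Σ_i (−1)^i (σ with its i-th vertex removed). For instance
  ∂[v_4,v_6,v_7,v_10] = [v_6,v_7,v_10] − [v_4,v_7,v_10] + [v_4,v_6,v_10] − [v_4,v_6,v_7],
  ∂[v_2,v_4,v_6,v_7] = [v_4,v_6,v_7] − [v_2,v_6,v_7] + [v_2,v_4,v_7] − [v_2,v_4,v_6].
The resulting 18×5 matrix has rank 4, and its Smith normal form has invariant factors (1,1,1,1).

From H_k ≅ ker(∂_k) / im(∂_{k+1}) we obtain:

  H_0: rank C_0 − rank ∂_1 = 11 − 9 = 2, and the invariant factors of ∂_1 are all 1, so H_0 = Z^2.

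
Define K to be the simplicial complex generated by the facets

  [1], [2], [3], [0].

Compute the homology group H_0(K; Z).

H_0 = Z^4.

K has 4 vertices.
rank ∂_0 = 0, rank ∂_1 = 0 ⇒ b_0 = 4 − 0 − 0 = 4. So H_0 ≅ Z^4.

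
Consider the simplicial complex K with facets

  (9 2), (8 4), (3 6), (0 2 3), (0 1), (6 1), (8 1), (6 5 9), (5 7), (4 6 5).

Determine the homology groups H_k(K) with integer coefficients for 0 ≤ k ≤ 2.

H_0 ≅ Z,  H_1 ≅ Z^3,  H_2 = 0.

We work with the vertex ordering 0 < 1 < 2 < 3 < 4 < 5 < 6 < 7 < 8 < 9. The simplices of K, each written with vertices in increasing order, are:

  0-simplices (10): [0], [1], [2], [3], [4], [5], [6], [7], [8], [9]
  1-simplices (15): [0,1], [0,2], [0,3], [1,6], [1,8], [2,3], [2,9], [3,6], [4,5], [4,6], [4,8], [5,6], [5,7], [5,9], [6,9]
  2-simplices (3): [0,2,3], [4,5,6], [5,6,9]

giving chain groups C_0 ≅ Z^10, C_1 ≅ Z^15, C_2 ≅ Z^3.

The boundary map ∂_1: C_1 → C_0 is given by ∂[p,q] = [q] − [p]. For instance
  ∂[0,1] = [1] − [0].
As a 10×15 matrix over Z this has rank 9, with invariant factors (1,1,1,1,1,1,1,1,1).

Boundary ∂_2: C_2 → C_1 acts by ∂[p,q,r] = [q,r] − [p,r] + [p,q]. For instance
  ∂[4,5,6] = [5,6] − [4,6] + [4,5],
  ∂[5,6,9] = [6,9] − [5,9] + [5,6].
As a 15×3 matrix over Z this has rank 3, with invariant factors (1,1,1).

Now H_k = ker ∂_k / im ∂_{k+1}, so:

  H_0: rank C_0 − rank ∂_1 = 10 − 9 = 1, and the invariant factors of ∂_1 are all 1, so H_0 = Z.
  H_1: rank ker ∂_1 − rank ∂_2 = (15 − 9) − 3 = 3, and the invariant factors of ∂_2 are all 1, so H_1 = Z^3.
  H_2: rank ker ∂_2 − rank ∂_3 = (3 − 3) − 0 = 0, and there is no ∂_3, so H_2 = 0.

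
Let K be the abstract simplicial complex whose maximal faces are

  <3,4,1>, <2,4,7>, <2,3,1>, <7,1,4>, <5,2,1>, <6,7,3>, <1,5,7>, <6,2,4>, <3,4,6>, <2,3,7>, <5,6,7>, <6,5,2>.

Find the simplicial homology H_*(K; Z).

H_0 = Z,  H_1 = Z/2,  H_2 = 0.

Fix the vertex order 1 < 2 < 3 < 4 < 5 < 6 < 7 and write every simplex with vertices in increasing order. Then dim K = 2 and the simplices of K are:

  0-simplices (7): [1], [2], [3], [4], [5], [6], [7]
  1-simplices (18): [1,2], [1,3], [1,4], [1,5], [1,7], [2,3], [2,4], [2,5], [2,6], [2,7], [3,4], [3,6], [3,7], [4,6], [4,7], [5,6], [5,7], [6,7]
  2-simplices (12): [1,2,3], [1,2,5], [1,3,4], [1,4,7], [1,5,7], [2,3,7], [2,4,6], [2,4,7], [2,5,6], [3,4,6], [3,6,7], [5,6,7]

so the chain groups are C_0 ≅ Z^7, C_1 ≅ Z^18, C_2 ≅ Z^12.

Boundary ∂_1: C_1 → C_0 maps an edge to its endpoints' difference, ∂[p,q] = q − p.
As a 7×18 matrix over Z this has rank 6, with invariant factors (1,1,1,1,1,1).

The boundary map ∂_2: C_2 → C_1 maps a triangle to the signed sum of its edges. For instance
  ∂[5,6,7] = [6,7] − [5,7] + [5,6],
  ∂[1,5,7] = [5,7] − [1,7] + [1,5].
The 18×12 boundary matrix has rank 12 and Smith normal form diag(1,1,1,1,1,1,1,1,1,1,1,2).

Computing H_k = (kernel of ∂_k) / (image of ∂_{k+1}):

  H_0: rank C_0 − rank ∂_1 = 7 − 6 = 1, and the invariant factors of ∂_1 are all 1, so H_0 ≅ Z.
  H_1: rank ker ∂_1 − rank ∂_2 = (18 − 6) − 12 = 0, and ∂_2 has invariant factor 2 > 1, so H_1 ≅ Z/2.
  H_2: rank ker ∂_2 − rank ∂_3 = (12 − 12) − 0 = 0, and there is no ∂_3, so H_2 ≅ 0.

(K is a triangulation of the real projective plane RP^2.)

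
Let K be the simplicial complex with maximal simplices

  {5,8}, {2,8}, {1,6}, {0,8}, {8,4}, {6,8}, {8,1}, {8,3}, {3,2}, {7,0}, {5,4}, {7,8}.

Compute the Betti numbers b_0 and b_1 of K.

Fix the vertex order 0 < 1 < 2 < 3 < 4 < 5 < 6 < 7 < 8 and write every simplex with vertices in increasing order. Then dim K = 1 and the simplices of K are:

  0-simplices (9): [0], [1], [2], [3], [4], [5], [6], [7], [8]
  1-simplices (12): [0,7], [0,8], [1,6], [1,8], [2,3], [2,8], [3,8], [4,5], [4,8], [5,8], [6,8], [7,8]

Hence C_0 ≅ Z^9, C_1 ≅ Z^12.

The boundary map ∂_1: C_1 → C_0 maps an edge to its endpoints' difference, ∂[p,q] = q − p.
The 9×12 boundary matrix has rank 8 and Smith normal form diag(1,1,1,1,1,1,1,1).

Reading off H_k = ker ∂_k / im ∂_{k+1}:

  H_0: rank C_0 − rank ∂_1 = 9 − 8 = 1, and the invariant factors of ∂_1 are all 1, so H_0 = Z.
  H_1: rank ker ∂_1 − rank ∂_2 = (12 − 8) − 0 = 4, and there is no ∂_2, so H_1 = Z^4.

Hence the Betti numbers are b_0 = 1, b_1 = 4.

b_0 = 1, b_1 = 4.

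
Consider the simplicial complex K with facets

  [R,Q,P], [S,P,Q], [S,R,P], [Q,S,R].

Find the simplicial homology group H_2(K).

H_2 ≅ Z.

We work with the vertex ordering P < Q < R < S. The simplices of K, each written with vertices in increasing order, are:

  0-simplices (4): P, Q, R, S
  1-simplices (6): PQ, PR, PS, QR, QS, RS
  2-simplices (4): PQR, PQS, PRS, QRS

so the chain groups are C_0 ≅ Z^4, C_1 ≅ Z^6, C_2 ≅ Z^4.

The boundary map ∂_1: C_1 → C_0 sends each edge [p,q] (with p < q) to q − p.
The 4×6 boundary matrix has rank 3 and Smith normal form diag(1,1,1).

∂_2: C_2 → C_1 acts by ∂[p,q,r] = [q,r] − [p,r] + [p,q]. For instance
  ∂PQS = QS − PS + PQ,
  ∂PRS = RS − PS + PR.
The resulting 6×4 matrix has rank 3, and its Smith normal form has invariant factors (1,1,1).

Now H_k = ker ∂_k / im ∂_{k+1}, so:

  H_2: rank ker ∂_2 − rank ∂_3 = (4 − 3) − 0 = 1, and there is no ∂_3, so H_2 = Z.

(K is a triangulation of the 2-sphere S^2.)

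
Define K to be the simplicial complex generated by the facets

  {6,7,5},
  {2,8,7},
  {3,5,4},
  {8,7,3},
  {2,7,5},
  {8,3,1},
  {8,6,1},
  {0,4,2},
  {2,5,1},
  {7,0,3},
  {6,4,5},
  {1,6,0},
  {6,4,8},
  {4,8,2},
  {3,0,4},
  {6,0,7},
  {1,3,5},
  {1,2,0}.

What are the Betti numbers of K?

Fix the vertex order 0 < 1 < 2 < 3 < 4 < 5 < 6 < 7 < 8 and write every simplex with vertices in increasing order. Then dim K = 2 and the simplices of K are:

  0-simplices (9): [0], [1], [2], [3], [4], [5], [6], [7], [8]
  1-simplices (27): (27 of them)
  2-simplices (18): [0,1,2], [0,1,6], [0,2,4], [0,3,4], [0,3,7], [0,6,7], [1,2,5], [1,3,5], [1,3,8], [1,6,8], [2,4,8], [2,5,7], [2,7,8], [3,4,5], [3,7,8], [4,5,6], [4,6,8], [5,6,7]

so the chain groups are C_0 ≅ Z^9, C_1 ≅ Z^27, C_2 ≅ Z^18.

∂_1: C_1 → C_0 sends each edge [p,q] (with p < q) to q − p. For instance
  ∂[0,7] = [7] − [0].
This gives a 9×27 integer matrix of rank 8; reducing to Smith normal form yields diagonal entries (1,1,1,1,1,1,1,1).

The boundary map ∂_2: C_2 → C_1 maps a triangle to the signed sum of its edges. For instance
  ∂[2,5,7] = [5,7] − [2,7] + [2,5],
  ∂[5,6,7] = [6,7] − [5,7] + [5,6].
The resulting 27×18 matrix has rank 17, and its Smith normal form has invariant factors (1,1,1,1,1,1,1,1,1,1,1,1,1,1,1,1,1).

Reading off H_k = ker ∂_k / im ∂_{k+1}:

  H_0: rank C_0 − rank ∂_1 = 9 − 8 = 1, and the invariant factors of ∂_1 are all 1, so H_0 = Z.
  H_1: rank ker ∂_1 − rank ∂_2 = (27 − 8) − 17 = 2, and the invariant factors of ∂_2 are all 1, so H_1 = Z^2.
  H_2: rank ker ∂_2 − rank ∂_3 = (18 − 17) − 0 = 1, and there is no ∂_3, so H_2 = Z.

Hence the Betti numbers are b_0 = 1, b_1 = 2, b_2 = 1.

b_0 = 1, b_1 = 2, b_2 = 1.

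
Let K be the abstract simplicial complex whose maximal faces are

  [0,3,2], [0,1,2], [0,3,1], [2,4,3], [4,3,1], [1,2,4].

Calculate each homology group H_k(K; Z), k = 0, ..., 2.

H_0 = Z,  H_1 = 0,  H_2 = Z.

Take the total order 0 < 1 < 2 < 3 < 4 on the vertex set. Then K (dimension 2) consists of the simplices:

  0-simplices (5): [0], [1], [2], [3], [4]
  1-simplices (9): [0,1], [0,2], [0,3], [1,2], [1,3], [1,4], [2,3], [2,4], [3,4]
  2-simplices (6): [0,1,2], [0,1,3], [0,2,3], [1,2,4], [1,3,4], [2,3,4]

giving chain groups C_0 ≅ Z^5, C_1 ≅ Z^9, C_2 ≅ Z^6.

Boundary ∂_1: C_1 → C_0 sends each edge [p,q] (with p < q) to q − p. For instance
  ∂[1,2] = [2] − [1].
As a 5×9 matrix over Z this has rank 4, with invariant factors (1,1,1,1).

The boundary map ∂_2: C_2 → C_1 acts by ∂[p,q,r] = [q,r] − [p,r] + [p,q]. For instance
  ∂[0,1,2] = [1,2] − [0,2] + [0,1],
  ∂[1,2,4] = [2,4] − [1,4] + [1,2].
The resulting 9×6 matrix has rank 5, and its Smith normal form has invariant factors (1,1,1,1,1).

Reading off H_k = ker ∂_k / im ∂_{k+1}:

  H_0: rank C_0 − rank ∂_1 = 5 − 4 = 1, and the invariant factors of ∂_1 are all 1, so H_0 = Z.
  H_1: rank ker ∂_1 − rank ∂_2 = (9 − 4) − 5 = 0, and the invariant factors of ∂_2 are all 1, so H_1 = 0.
  H_2: rank ker ∂_2 − rank ∂_3 = (6 − 5) − 0 = 1, and there is no ∂_3, so H_2 = Z.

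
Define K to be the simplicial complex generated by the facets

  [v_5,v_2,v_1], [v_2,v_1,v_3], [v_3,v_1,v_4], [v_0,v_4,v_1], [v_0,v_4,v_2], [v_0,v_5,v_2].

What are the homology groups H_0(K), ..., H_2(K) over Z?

Take the total order v_0 < v_1 < v_2 < v_3 < v_4 < v_5 on the vertex set. Then K (dimension 2) consists of the simplices:

  0-simplices (6): [v_0], [v_1], [v_2], [v_3], [v_4], [v_5]
  1-simplices (12): [v_0,v_1], [v_0,v_2], [v_0,v_4], [v_0,v_5], [v_1,v_2], [v_1,v_3], [v_1,v_4], [v_1,v_5], [v_2,v_3], [v_2,v_4], [v_2,v_5], [v_3,v_4]
  2-simplices (6): [v_0,v_1,v_4], [v_0,v_2,v_4], [v_0,v_2,v_5], [v_1,v_2,v_3], [v_1,v_2,v_5], [v_1,v_3,v_4]

so the chain groups are C_0 ≅ Z^6, C_1 ≅ Z^12, C_2 ≅ Z^6.

Boundary ∂_1: C_1 → C_0 sends each edge [p,q] (with p < q) to q − p.
As a 6×12 matrix over Z this has rank 5, with invariant factors (1,1,1,1,1).

∂_2: C_2 → C_1 maps a triangle to the signed sum of its edges. For instance
  ∂[v_0,v_1,v_4] = [v_1,v_4] − [v_0,v_4] + [v_0,v_1],
  ∂[v_0,v_2,v_5] = [v_2,v_5] − [v_0,v_5] + [v_0,v_2].
The 12×6 boundary matrix has rank 6 and Smith normal form diag(1,1,1,1,1,1).

Reading off H_k = ker ∂_k / im ∂_{k+1}:

  H_0: rank C_0 − rank ∂_1 = 6 − 5 = 1, and the invariant factors of ∂_1 are all 1, so H_0 ≅ Z.
  H_1: rank ker ∂_1 − rank ∂_2 = (12 − 5) − 6 = 1, and the invariant factors of ∂_2 are all 1, so H_1 ≅ Z.
  H_2: rank ker ∂_2 − rank ∂_3 = (6 − 6) − 0 = 0, and there is no ∂_3, so H_2 ≅ 0.

(K is a triangulation of the cylinder S^1 x I.)

H_0 = Z,  H_1 = Z,  H_2 = 0.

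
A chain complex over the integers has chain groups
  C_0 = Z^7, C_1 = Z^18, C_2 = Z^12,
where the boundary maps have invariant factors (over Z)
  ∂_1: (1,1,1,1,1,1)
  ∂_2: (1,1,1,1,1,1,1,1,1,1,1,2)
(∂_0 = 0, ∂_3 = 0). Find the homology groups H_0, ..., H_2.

H_0 ≅ Z,  H_1 ≅ Z/2,  H_2 = 0.

H_0: b_0 = 7 − 0 − 6 = 1; torsion from ∂_1 factors > 1: none. So H_0 ≅ Z.
H_1: b_1 = 18 − 6 − 12 = 0; torsion from ∂_2 factors > 1: [2]. So H_1 ≅ Z/2.
H_2: b_2 = 12 − 12 − 0 = 0; torsion from ∂_3 factors > 1: none. So H_2 ≅ 0.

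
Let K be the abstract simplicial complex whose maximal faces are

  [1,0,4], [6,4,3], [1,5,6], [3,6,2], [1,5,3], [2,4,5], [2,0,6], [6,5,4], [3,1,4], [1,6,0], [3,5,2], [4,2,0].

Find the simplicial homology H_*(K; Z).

H_0 ≅ Z,  H_1 ≅ Z/2Z,  H_2 = 0.

Take the total order 0 < 1 < 2 < 3 < 4 < 5 < 6 on the vertex set. Then K (dimension 2) consists of the simplices:

  0-simplices (7): [0], [1], [2], [3], [4], [5], [6]
  1-simplices (18): [0,1], [0,2], [0,4], [0,6], [1,3], [1,4], [1,5], [1,6], [2,3], [2,4], [2,5], [2,6], [3,4], [3,5], [3,6], [4,5], [4,6], [5,6]
  2-simplices (12): [0,1,4], [0,1,6], [0,2,4], [0,2,6], [1,3,4], [1,3,5], [1,5,6], [2,3,5], [2,3,6], [2,4,5], [3,4,6], [4,5,6]

giving chain groups C_0 ≅ Z^7, C_1 ≅ Z^18, C_2 ≅ Z^12.

The boundary map ∂_1: C_1 → C_0 maps an edge to its endpoints' difference, ∂[p,q] = q − p. For instance
  ∂[2,4] = [4] − [2].
The resulting 7×18 matrix has rank 6, and its Smith normal form has invariant factors (1,1,1,1,1,1).

∂_2: C_2 → C_1 sends each 2-simplex [p,q,r] to [q,r] − [p,r] + [p,q]. For instance
  ∂[2,3,6] = [3,6] − [2,6] + [2,3],
  ∂[0,1,6] = [1,6] − [0,6] + [0,1].
The resulting 18×12 matrix has rank 12, and its Smith normal form has invariant factors (1,1,1,1,1,1,1,1,1,1,1,2).

Computing H_k = (kernel of ∂_k) / (image of ∂_{k+1}):

  H_0: rank C_0 − rank ∂_1 = 7 − 6 = 1, and the invariant factors of ∂_1 are all 1, so H_0 = Z.
  H_1: rank ker ∂_1 − rank ∂_2 = (18 − 6) − 12 = 0, and ∂_2 has invariant factor 2 > 1, so H_1 = Z/2Z.
  H_2: rank ker ∂_2 − rank ∂_3 = (12 − 12) − 0 = 0, and there is no ∂_3, so H_2 = 0.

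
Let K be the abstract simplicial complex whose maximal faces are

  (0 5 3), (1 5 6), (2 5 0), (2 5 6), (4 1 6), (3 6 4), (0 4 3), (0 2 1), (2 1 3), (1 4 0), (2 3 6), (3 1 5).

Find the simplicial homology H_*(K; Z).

Fix the vertex order 0 < 1 < 2 < 3 < 4 < 5 < 6 and write every simplex with vertices in increasing order. Then dim K = 2 and the simplices of K are:

  0-simplices (7): [0], [1], [2], [3], [4], [5], [6]
  1-simplices (18): [0,1], [0,2], [0,3], [0,4], [0,5], [1,2], [1,3], [1,4], [1,5], [1,6], [2,3], [2,5], [2,6], [3,4], [3,5], [3,6], [4,6], [5,6]
  2-simplices (12): [0,1,2], [0,1,4], [0,2,5], [0,3,4], [0,3,5], [1,2,3], [1,3,5], [1,4,6], [1,5,6], [2,3,6], [2,5,6], [3,4,6]

giving chain groups C_0 ≅ Z^7, C_1 ≅ Z^18, C_2 ≅ Z^12.

∂_1: C_1 → C_0 is given by ∂[p,q] = [q] − [p]. For instance
  ∂[2,5] = [5] − [2].
The resulting 7×18 matrix has rank 6, and its Smith normal form has invariant factors (1,1,1,1,1,1).

Boundary ∂_2: C_2 → C_1 maps a triangle to the signed sum of its edges. For instance
  ∂[3,4,6] = [4,6] − [3,6] + [3,4],
  ∂[1,4,6] = [4,6] − [1,6] + [1,4].
The resulting 18×12 matrix has rank 12, and its Smith normal form has invariant factors (1,1,1,1,1,1,1,1,1,1,1,2).

Computing H_k = (kernel of ∂_k) / (image of ∂_{k+1}):

  H_0: rank C_0 − rank ∂_1 = 7 − 6 = 1, and the invariant factors of ∂_1 are all 1, so H_0 = Z.
  H_1: rank ker ∂_1 − rank ∂_2 = (18 − 6) − 12 = 0, and ∂_2 has invariant factor 2 > 1, so H_1 = Z_2.
  H_2: rank ker ∂_2 − rank ∂_3 = (12 − 12) − 0 = 0, and there is no ∂_3, so H_2 = 0.

As a check, the Euler characteristic is 7 − 18 + 12 = 1, which agrees with 1 − 0 + 0 = 1.

H_0 = Z,  H_1 = Z_2,  H_2 = 0.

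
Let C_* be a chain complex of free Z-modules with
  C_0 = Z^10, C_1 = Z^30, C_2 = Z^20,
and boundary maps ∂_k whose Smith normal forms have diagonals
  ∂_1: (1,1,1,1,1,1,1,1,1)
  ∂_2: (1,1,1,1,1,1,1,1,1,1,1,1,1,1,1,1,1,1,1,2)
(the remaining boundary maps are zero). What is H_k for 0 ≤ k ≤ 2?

H_0: b_0 = 10 − 0 − 9 = 1; torsion from ∂_1 factors > 1: none. So H_0 = Z.
H_1: b_1 = 30 − 9 − 20 = 1; torsion from ∂_2 factors > 1: [2]. So H_1 = Z ⊕ Z_2.
H_2: b_2 = 20 − 20 − 0 = 0; torsion from ∂_3 factors > 1: none. So H_2 = 0.

H_0 = Z,  H_1 = Z ⊕ Z_2,  H_2 = 0.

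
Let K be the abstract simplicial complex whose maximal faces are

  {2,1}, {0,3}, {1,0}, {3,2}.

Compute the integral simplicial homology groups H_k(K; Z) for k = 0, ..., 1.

Fix the vertex order 0 < 1 < 2 < 3 and write every simplex with vertices in increasing order. Then dim K = 1 and the simplices of K are:

  0-simplices (4): [0], [1], [2], [3]
  1-simplices (4): [0,1], [0,3], [1,2], [2,3]

Hence C_0 ≅ Z^4, C_1 ≅ Z^4.

Boundary ∂_1: C_1 → C_0 is given by ∂[p,q] = [q] − [p]. For instance
  ∂[2,3] = [3] − [2].
As a 4×4 matrix over Z this has rank 3, with invariant factors (1,1,1).

Now H_k = ker ∂_k / im ∂_{k+1}, so:

  H_0: rank C_0 − rank ∂_1 = 4 − 3 = 1, and the invariant factors of ∂_1 are all 1, so H_0 = Z.
  H_1: rank ker ∂_1 − rank ∂_2 = (4 − 3) − 0 = 1, and there is no ∂_2, so H_1 = Z.

H_0 ≅ Z,  H_1 ≅ Z.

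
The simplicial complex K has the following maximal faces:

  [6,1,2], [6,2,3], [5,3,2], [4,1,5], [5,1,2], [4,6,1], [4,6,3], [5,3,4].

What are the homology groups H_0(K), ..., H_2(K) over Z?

Take the total order 1 < 2 < 3 < 4 < 5 < 6 on the vertex set. Then K (dimension 2) consists of the simplices:

  0-simplices (6): [1], [2], [3], [4], [5], [6]
  1-simplices (12): [1,2], [1,4], [1,5], [1,6], [2,3], [2,5], [2,6], [3,4], [3,5], [3,6], [4,5], [4,6]
  2-simplices (8): [1,2,5], [1,2,6], [1,4,5], [1,4,6], [2,3,5], [2,3,6], [3,4,5], [3,4,6]

so the chain groups are C_0 ≅ Z^6, C_1 ≅ Z^12, C_2 ≅ Z^8.

Boundary ∂_1: C_1 → C_0 is given by ∂[p,q] = [q] − [p]. For instance
  ∂[4,5] = [5] − [4].
As a 6×12 matrix over Z this has rank 5, with invariant factors (1,1,1,1,1).

∂_2: C_2 → C_1 maps a triangle to the signed sum of its edges. For instance
  ∂[1,2,5] = [2,5] − [1,5] + [1,2],
  ∂[3,4,6] = [4,6] − [3,6] + [3,4].
As a 12×8 matrix over Z this has rank 7, with invariant factors (1,1,1,1,1,1,1).

Now H_k = ker ∂_k / im ∂_{k+1}, so:

  H_0: rank C_0 − rank ∂_1 = 6 − 5 = 1, and the invariant factors of ∂_1 are all 1, so H_0 = Z.
  H_1: rank ker ∂_1 − rank ∂_2 = (12 − 5) − 7 = 0, and the invariant factors of ∂_2 are all 1, so H_1 = 0.
  H_2: rank ker ∂_2 − rank ∂_3 = (8 − 7) − 0 = 1, and there is no ∂_3, so H_2 = Z.

H_0 ≅ Z,  H_1 = 0,  H_2 ≅ Z.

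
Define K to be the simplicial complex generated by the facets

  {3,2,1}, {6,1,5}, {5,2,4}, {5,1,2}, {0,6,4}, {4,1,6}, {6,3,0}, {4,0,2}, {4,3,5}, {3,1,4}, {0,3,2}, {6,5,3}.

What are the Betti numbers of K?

K has 7 vertices, 18 edges, 12 triangles.
rank ∂_0 = 0, rank ∂_1 = 6 ⇒ b_0 = 7 − 0 − 6 = 1; all invariant factors of ∂_1 are 1 so no torsion. So H_0 ≅ Z.
rank ∂_1 = 6, rank ∂_2 = 12 ⇒ b_1 = 18 − 6 − 12 = 0; ∂_2 has invariant factor(s) [2] giving torsion. So H_1 ≅ Z/2.
rank ∂_2 = 12, rank ∂_3 = 0 ⇒ b_2 = 12 − 12 − 0 = 0. So H_2 ≅ 0.

b_0 = 1, b_1 = 0, b_2 = 0.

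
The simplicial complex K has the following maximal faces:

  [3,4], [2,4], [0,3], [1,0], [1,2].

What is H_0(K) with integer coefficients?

H_0 ≅ Z.

Order the vertices as 0 < 1 < 2 < 3 < 4. Listing each simplex with vertices in this order, K has dimension 1 with simplices:

  0-simplices (5): [0], [1], [2], [3], [4]
  1-simplices (5): [0,1], [0,3], [1,2], [2,4], [3,4]

so the chain groups are C_0 ≅ Z^5, C_1 ≅ Z^5.

Boundary ∂_1: C_1 → C_0 is given by ∂[p,q] = [q] − [p].
The resulting 5×5 matrix has rank 4, and its Smith normal form has invariant factors (1,1,1,1).

Reading off H_k = ker ∂_k / im ∂_{k+1}:

  H_0: rank C_0 − rank ∂_1 = 5 − 4 = 1, and the invariant factors of ∂_1 are all 1, so H_0 = Z.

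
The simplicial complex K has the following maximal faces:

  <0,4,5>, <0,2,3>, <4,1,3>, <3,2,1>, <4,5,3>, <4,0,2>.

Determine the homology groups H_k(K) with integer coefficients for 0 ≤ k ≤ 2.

H_0 ≅ Z,  H_1 ≅ Z,  H_2 = 0.

Order the vertices as 0 < 1 < 2 < 3 < 4 < 5. Listing each simplex with vertices in this order, K has dimension 2 with simplices:

  0-simplices (6): [0], [1], [2], [3], [4], [5]
  1-simplices (12): [0,2], [0,3], [0,4], [0,5], [1,2], [1,3], [1,4], [2,3], [2,4], [3,4], [3,5], [4,5]
  2-simplices (6): [0,2,3], [0,2,4], [0,4,5], [1,2,3], [1,3,4], [3,4,5]

so the chain groups are C_0 ≅ Z^6, C_1 ≅ Z^12, C_2 ≅ Z^6.

∂_1: C_1 → C_0 is given by ∂[p,q] = [q] − [p]. For instance
  ∂[2,3] = [3] − [2].
The 6×12 boundary matrix has rank 5 and Smith normal form diag(1,1,1,1,1).

Boundary ∂_2: C_2 → C_1 acts by ∂[p,q,r] = [q,r] − [p,r] + [p,q]. For instance
  ∂[1,3,4] = [3,4] − [1,4] + [1,3],
  ∂[3,4,5] = [4,5] − [3,5] + [3,4].
The 12×6 boundary matrix has rank 6 and Smith normal form diag(1,1,1,1,1,1).

Now H_k = ker ∂_k / im ∂_{k+1}, so:

  H_0: rank C_0 − rank ∂_1 = 6 − 5 = 1, and the invariant factors of ∂_1 are all 1, so H_0 ≅ Z.
  H_1: rank ker ∂_1 − rank ∂_2 = (12 − 5) − 6 = 1, and the invariant factors of ∂_2 are all 1, so H_1 ≅ Z.
  H_2: rank ker ∂_2 − rank ∂_3 = (6 − 6) − 0 = 0, and there is no ∂_3, so H_2 ≅ 0.

(K is a triangulation of the cylinder S^1 x I.)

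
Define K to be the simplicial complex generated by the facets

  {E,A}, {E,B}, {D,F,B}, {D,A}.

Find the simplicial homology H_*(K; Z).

K has 5 vertices, 6 edges, 1 triangle.
rank ∂_0 = 0, rank ∂_1 = 4 ⇒ b_0 = 5 − 0 − 4 = 1; all invariant factors of ∂_1 are 1 so no torsion. So H_0 = Z.
rank ∂_1 = 4, rank ∂_2 = 1 ⇒ b_1 = 6 − 4 − 1 = 1; all invariant factors of ∂_2 are 1 so no torsion. So H_1 = Z.
rank ∂_2 = 1, rank ∂_3 = 0 ⇒ b_2 = 1 − 1 − 0 = 0. So H_2 = 0.

H_0 ≅ Z,  H_1 ≅ Z,  H_2 = 0.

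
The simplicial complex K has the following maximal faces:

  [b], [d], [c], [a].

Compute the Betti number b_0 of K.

b_0 = 4.

Order the vertices as a < b < c < d. Listing each simplex with vertices in this order, K has dimension 0 with simplices:

  0-simplices (4): a, b, c, d

giving chain groups C_0 ≅ Z^4.

From H_k ≅ ker(∂_k) / im(∂_{k+1}) we obtain:

  H_0: rank C_0 − rank ∂_1 = 4 − 0 = 4, and there is no ∂_1, so H_0 ≅ Z^4.

Hence the Betti numbers are b_0 = 4.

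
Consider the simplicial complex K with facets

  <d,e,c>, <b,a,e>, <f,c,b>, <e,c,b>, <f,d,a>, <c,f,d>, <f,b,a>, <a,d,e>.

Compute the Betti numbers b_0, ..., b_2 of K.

Fix the vertex order a < b < c < d < e < f and write every simplex with vertices in increasing order. Then dim K = 2 and the simplices of K are:

  0-simplices (6): a, b, c, d, e, f
  1-simplices (12): ab, ad, ae, af, bc, be, bf, cd, ce, cf, de, df
  2-simplices (8): abe, abf, ade, adf, bce, bcf, cde, cdf

so the chain groups are C_0 ≅ Z^6, C_1 ≅ Z^12, C_2 ≅ Z^8.

∂_1: C_1 → C_0 maps an edge to its endpoints' difference, ∂[p,q] = q − p. For instance
  ∂be = e − b.
The resulting 6×12 matrix has rank 5, and its Smith normal form has invariant factors (1,1,1,1,1).

Boundary ∂_2: C_2 → C_1 acts by ∂[p,q,r] = [q,r] − [p,r] + [p,q]. For instance
  ∂bce = ce − be + bc,
  ∂cde = de − ce + cd.
The 12×8 boundary matrix has rank 7 and Smith normal form diag(1,1,1,1,1,1,1).

Reading off H_k = ker ∂_k / im ∂_{k+1}:

  H_0: rank C_0 − rank ∂_1 = 6 − 5 = 1, and the invariant factors of ∂_1 are all 1, so H_0 ≅ Z.
  H_1: rank ker ∂_1 − rank ∂_2 = (12 − 5) − 7 = 0, and the invariant factors of ∂_2 are all 1, so H_1 ≅ 0.
  H_2: rank ker ∂_2 − rank ∂_3 = (8 − 7) − 0 = 1, and there is no ∂_3, so H_2 ≅ Z.

Hence the Betti numbers are b_0 = 1, b_1 = 0, b_2 = 1.

b_0 = 1, b_1 = 0, b_2 = 1.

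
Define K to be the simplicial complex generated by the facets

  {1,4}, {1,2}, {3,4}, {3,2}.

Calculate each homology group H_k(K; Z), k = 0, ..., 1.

Order the vertices as 1 < 2 < 3 < 4. Listing each simplex with vertices in this order, K has dimension 1 with simplices:

  0-simplices (4): [1], [2], [3], [4]
  1-simplices (4): [1,2], [1,4], [2,3], [3,4]

giving chain groups C_0 ≅ Z^4, C_1 ≅ Z^4.

∂_1: C_1 → C_0 maps an edge to its endpoints' difference, ∂[p,q] = q − p.
As a 4×4 matrix over Z this has rank 3, with invariant factors (1,1,1).

From H_k ≅ ker(∂_k) / im(∂_{k+1}) we obtain:

  H_0: rank C_0 − rank ∂_1 = 4 − 3 = 1, and the invariant factors of ∂_1 are all 1, so H_0 = Z.
  H_1: rank ker ∂_1 − rank ∂_2 = (4 − 3) − 0 = 1, and there is no ∂_2, so H_1 = Z.

H_0 = Z,  H_1 = Z.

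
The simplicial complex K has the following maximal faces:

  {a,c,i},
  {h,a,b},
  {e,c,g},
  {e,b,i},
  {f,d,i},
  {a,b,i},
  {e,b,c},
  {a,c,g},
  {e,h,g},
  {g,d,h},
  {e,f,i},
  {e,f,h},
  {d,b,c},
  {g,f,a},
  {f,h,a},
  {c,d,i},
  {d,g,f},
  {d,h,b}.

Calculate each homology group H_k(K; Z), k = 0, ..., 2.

H_0 ≅ Z,  H_1 ≅ Z ⊕ Z/2,  H_2 = 0.

We work with the vertex ordering a < b < c < d < e < f < g < h < i. The simplices of K, each written with vertices in increasing order, are:

  0-simplices (9): a, b, c, d, e, f, g, h, i
  1-simplices (27): ab, ac, af, ag, ah, ai, bc, bd, be, bh, bi, cd, ce, cg, ci, df, dg, dh, di, ef, eg, eh, ei, fg, fh, fi, gh
  2-simplices (18): abh, abi, acg, aci, afg, afh, bcd, bce, bdh, bei, cdi, ceg, dfg, dfi, dgh, efh, efi, egh

giving chain groups C_0 ≅ Z^9, C_1 ≅ Z^27, C_2 ≅ Z^18.

Boundary ∂_1: C_1 → C_0 maps an edge to its endpoints' difference, ∂[p,q] = q − p. For instance
  ∂di = i − d.
As a 9×27 matrix over Z this has rank 8, with invariant factors (1,1,1,1,1,1,1,1).

∂_2: C_2 → C_1 acts by ∂[p,q,r] = [q,r] − [p,r] + [p,q]. For instance
  ∂bcd = cd − bd + bc,
  ∂bce = ce − be + bc.
As a 27×18 matrix over Z this has rank 18, with invariant factors (1,1,1,1,1,1,1,1,1,1,1,1,1,1,1,1,1,2).

Computing H_k = (kernel of ∂_k) / (image of ∂_{k+1}):

  H_0: rank C_0 − rank ∂_1 = 9 − 8 = 1, and the invariant factors of ∂_1 are all 1, so H_0 = Z.
  H_1: rank ker ∂_1 − rank ∂_2 = (27 − 8) − 18 = 1, and ∂_2 has invariant factor 2 > 1, so H_1 = Z ⊕ Z/2.
  H_2: rank ker ∂_2 − rank ∂_3 = (18 − 18) − 0 = 0, and there is no ∂_3, so H_2 = 0.

(K is a triangulation of the Klein bottle.)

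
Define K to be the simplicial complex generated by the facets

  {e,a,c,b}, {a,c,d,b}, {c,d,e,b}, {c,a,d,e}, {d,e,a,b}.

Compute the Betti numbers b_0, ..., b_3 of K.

b_0 = 1, b_1 = 0, b_2 = 0, b_3 = 1.

Fix the vertex order a < b < c < d < e and write every simplex with vertices in increasing order. Then dim K = 3 and the simplices of K are:

  0-simplices (5): a, b, c, d, e
  1-simplices (10): ab, ac, ad, ae, bc, bd, be, cd, ce, de
  2-simplices (10): abc, abd, abe, acd, ace, ade, bcd, bce, bde, cde
  3-simplices (5): abcd, abce, abde, acde, bcde

giving chain groups C_0 ≅ Z^5, C_1 ≅ Z^10, C_2 ≅ Z^10, C_3 ≅ Z^5.

The boundary map ∂_1: C_1 → C_0 sends each edge [p,q] (with p < q) to q − p. For instance
  ∂ce = e − c.
This gives a 5×10 integer matrix of rank 4; reducing to Smith normal form yields diagonal entries (1,1,1,1).

∂_2: C_2 → C_1 maps a triangle to the signed sum of its edges. For instance
  ∂ace = ce − ae + ac,
  ∂bcd = cd − bd + bc.
This gives a 10×10 integer matrix of rank 6; reducing to Smith normal form yields diagonal entries (1,1,1,1,1,1).

The boundary map ∂_3: C_3 → C_2 sends each 3-simplex σ to the alternating sum Σ_i (−1)^i (σ with its i-th vertex removed). For instance
  ∂bcde = cde − bde + bce − bcd,
  ∂abcd = bcd − acd + abd − abc.
The 10×5 boundary matrix has rank 4 and Smith normal form diag(1,1,1,1).

Reading off H_k = ker ∂_k / im ∂_{k+1}:

  H_0: rank C_0 − rank ∂_1 = 5 − 4 = 1, and the invariant factors of ∂_1 are all 1, so H_0 ≅ Z.
  H_1: rank ker ∂_1 − rank ∂_2 = (10 − 4) − 6 = 0, and the invariant factors of ∂_2 are all 1, so H_1 ≅ 0.
  H_2: rank ker ∂_2 − rank ∂_3 = (10 − 6) − 4 = 0, and the invariant factors of ∂_3 are all 1, so H_2 ≅ 0.
  H_3: rank ker ∂_3 − rank ∂_4 = (5 − 4) − 0 = 1, and there is no ∂_4, so H_3 ≅ Z.

As a check, the Euler characteristic is 5 − 10 + 10 − 5 = 0, which agrees with 1 − 0 + 0 − 1 = 0.

Hence the Betti numbers are b_0 = 1, b_1 = 0, b_2 = 0, b_3 = 1.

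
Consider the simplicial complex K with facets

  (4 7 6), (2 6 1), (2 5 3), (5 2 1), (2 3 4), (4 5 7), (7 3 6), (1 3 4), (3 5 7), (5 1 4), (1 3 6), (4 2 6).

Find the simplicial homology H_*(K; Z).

Order the vertices as 1 < 2 < 3 < 4 < 5 < 6 < 7. Listing each simplex with vertices in this order, K has dimension 2 with simplices:

  0-simplices (7): [1], [2], [3], [4], [5], [6], [7]
  1-simplices (18): [1,2], [1,3], [1,4], [1,5], [1,6], [2,3], [2,4], [2,5], [2,6], [3,4], [3,5], [3,6], [3,7], [4,5], [4,6], [4,7], [5,7], [6,7]
  2-simplices (12): [1,2,5], [1,2,6], [1,3,4], [1,3,6], [1,4,5], [2,3,4], [2,3,5], [2,4,6], [3,5,7], [3,6,7], [4,5,7], [4,6,7]

Hence C_0 ≅ Z^7, C_1 ≅ Z^18, C_2 ≅ Z^12.

∂_1: C_1 → C_0 maps an edge to its endpoints' difference, ∂[p,q] = q − p. For instance
  ∂[1,4] = [4] − [1].
This gives a 7×18 integer matrix of rank 6; reducing to Smith normal form yields diagonal entries (1,1,1,1,1,1).

The boundary map ∂_2: C_2 → C_1 sends each 2-simplex [p,q,r] to [q,r] − [p,r] + [p,q]. For instance
  ∂[1,3,4] = [3,4] − [1,4] + [1,3],
  ∂[2,4,6] = [4,6] − [2,6] + [2,4].
The 18×12 boundary matrix has rank 12 and Smith normal form diag(1,1,1,1,1,1,1,1,1,1,1,2).

From H_k ≅ ker(∂_k) / im(∂_{k+1}) we obtain:

  H_0: rank C_0 − rank ∂_1 = 7 − 6 = 1, and the invariant factors of ∂_1 are all 1, so H_0 = Z.
  H_1: rank ker ∂_1 − rank ∂_2 = (18 − 6) − 12 = 0, and ∂_2 has invariant factor 2 > 1, so H_1 = Z/2.
  H_2: rank ker ∂_2 − rank ∂_3 = (12 − 12) − 0 = 0, and there is no ∂_3, so H_2 = 0.

H_0 = Z,  H_1 = Z/2,  H_2 = 0.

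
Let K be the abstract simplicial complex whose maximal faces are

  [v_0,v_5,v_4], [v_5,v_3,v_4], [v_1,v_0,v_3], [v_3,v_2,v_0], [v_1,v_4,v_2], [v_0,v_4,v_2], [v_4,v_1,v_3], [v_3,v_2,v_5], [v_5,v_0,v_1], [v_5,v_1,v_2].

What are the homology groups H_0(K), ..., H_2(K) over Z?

Fix the vertex order v_0 < v_1 < v_2 < v_3 < v_4 < v_5 and write every simplex with vertices in increasing order. Then dim K = 2 and the simplices of K are:

  0-simplices (6): [v_0], [v_1], [v_2], [v_3], [v_4], [v_5]
  1-simplices (15): (15 of them)
  2-simplices (10): [v_0,v_1,v_3], [v_0,v_1,v_5], [v_0,v_2,v_3], [v_0,v_2,v_4], [v_0,v_4,v_5], [v_1,v_2,v_4], [v_1,v_2,v_5], [v_1,v_3,v_4], [v_2,v_3,v_5], [v_3,v_4,v_5]

Hence C_0 ≅ Z^6, C_1 ≅ Z^15, C_2 ≅ Z^10.

Boundary ∂_1: C_1 → C_0 is given by ∂[p,q] = [q] − [p]. For instance
  ∂[v_0,v_5] = [v_5] − [v_0].
This gives a 6×15 integer matrix of rank 5; reducing to Smith normal form yields diagonal entries (1,1,1,1,1).

The boundary map ∂_2: C_2 → C_1 maps a triangle to the signed sum of its edges. For instance
  ∂[v_1,v_3,v_4] = [v_3,v_4] − [v_1,v_4] + [v_1,v_3],
  ∂[v_1,v_2,v_5] = [v_2,v_5] − [v_1,v_5] + [v_1,v_2].
As a 15×10 matrix over Z this has rank 10, with invariant factors (1,1,1,1,1,1,1,1,1,2).

Now H_k = ker ∂_k / im ∂_{k+1}, so:

  H_0: rank C_0 − rank ∂_1 = 6 − 5 = 1, and the invariant factors of ∂_1 are all 1, so H_0 ≅ Z.
  H_1: rank ker ∂_1 − rank ∂_2 = (15 − 5) − 10 = 0, and ∂_2 has invariant factor 2 > 1, so H_1 ≅ Z/2.
  H_2: rank ker ∂_2 − rank ∂_3 = (10 − 10) − 0 = 0, and there is no ∂_3, so H_2 ≅ 0.

As a check, the Euler characteristic is 6 − 15 + 10 = 1, which agrees with 1 − 0 + 0 = 1.
(K is a triangulation of the real projective plane RP^2.)

H_0 = Z,  H_1 = Z/2,  H_2 = 0.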